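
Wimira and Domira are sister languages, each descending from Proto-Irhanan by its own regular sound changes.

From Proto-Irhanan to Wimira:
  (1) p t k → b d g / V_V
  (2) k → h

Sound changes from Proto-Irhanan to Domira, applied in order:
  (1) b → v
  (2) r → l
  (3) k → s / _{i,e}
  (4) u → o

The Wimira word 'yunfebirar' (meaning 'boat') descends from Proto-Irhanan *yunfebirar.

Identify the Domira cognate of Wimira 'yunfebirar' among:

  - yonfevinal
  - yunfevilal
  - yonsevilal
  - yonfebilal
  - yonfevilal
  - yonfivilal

Domira: start from *yunfebirar.
  rule 1 (unconditioned shift): yunfebirar → yunfevirar
  rule 2 (unconditioned shift): yunfevirar → yunfevilal
  rule 3: no change — yunfevilal
  rule 4 (vowel merger): yunfevilal → yonfevilal
  ⇒ Domira yonfevilal
Only 'yonfevilal' matches the regular Domira development of *yunfebirar.

yonfevilal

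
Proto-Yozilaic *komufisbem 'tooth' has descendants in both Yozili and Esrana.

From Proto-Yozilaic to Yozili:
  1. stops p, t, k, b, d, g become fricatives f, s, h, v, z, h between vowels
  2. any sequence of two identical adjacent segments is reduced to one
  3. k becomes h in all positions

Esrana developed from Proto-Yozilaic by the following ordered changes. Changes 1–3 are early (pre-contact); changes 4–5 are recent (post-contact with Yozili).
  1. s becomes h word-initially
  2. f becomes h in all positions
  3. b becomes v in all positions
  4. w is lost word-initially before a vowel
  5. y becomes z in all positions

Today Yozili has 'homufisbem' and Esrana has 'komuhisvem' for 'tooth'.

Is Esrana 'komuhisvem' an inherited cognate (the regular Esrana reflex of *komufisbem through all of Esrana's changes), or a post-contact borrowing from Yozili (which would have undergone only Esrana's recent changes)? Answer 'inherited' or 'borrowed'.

inherited

If inherited, *komufisbem would pass through all of Esrana's changes:
Esrana: *komufisbem > komuhisbem > komuhisvem  (by unconditioned shift, unconditioned shift)
If borrowed from Yozili 'homufisbem' after the early changes, it would undergo only the recent ones:
  rule 4 (glide loss): no change (homufisbem)
  rule 5 (unconditioned shift): no change (homufisbem)
  ⇒ as a loan: homufisbem
Esrana 'komuhisvem' matches the inherited outcome exactly, so it is an inherited cognate, not a loan.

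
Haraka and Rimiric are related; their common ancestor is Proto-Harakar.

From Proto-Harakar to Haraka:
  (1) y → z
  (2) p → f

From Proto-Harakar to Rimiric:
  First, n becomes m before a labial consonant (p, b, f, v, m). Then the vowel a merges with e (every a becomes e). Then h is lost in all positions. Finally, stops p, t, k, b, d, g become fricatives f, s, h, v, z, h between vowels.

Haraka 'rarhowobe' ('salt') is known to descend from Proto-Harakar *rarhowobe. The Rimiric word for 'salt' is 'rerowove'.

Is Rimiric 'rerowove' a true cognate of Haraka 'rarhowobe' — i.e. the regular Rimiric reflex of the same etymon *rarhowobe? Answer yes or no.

Derive the expected Rimiric reflex of *rarhowobe:
Rimiric: *rarhowobe
  rarhowobe (rule 1 does not apply)
  rarhowobe → rerhowobe   [vowel merger]
  rerhowobe → rerowobe   [h-loss]
  rerowobe → rerowove   [intervocalic lenition]
  giving Rimiric rerowove.
Rimiric 'rerowove' matches the regular reflex exactly, so the pair is cognate.

yes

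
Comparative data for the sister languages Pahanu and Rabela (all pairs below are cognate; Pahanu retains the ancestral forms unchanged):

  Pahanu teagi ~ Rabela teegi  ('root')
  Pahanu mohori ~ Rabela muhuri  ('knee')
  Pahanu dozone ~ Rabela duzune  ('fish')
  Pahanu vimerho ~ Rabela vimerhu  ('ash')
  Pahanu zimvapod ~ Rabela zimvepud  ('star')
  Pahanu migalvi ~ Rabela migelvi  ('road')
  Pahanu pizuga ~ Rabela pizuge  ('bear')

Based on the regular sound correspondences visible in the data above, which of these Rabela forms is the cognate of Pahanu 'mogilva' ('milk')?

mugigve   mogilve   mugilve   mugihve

mohori ~ muhuri, dozone ~ duzune — Pahanu o corresponds to Rabela u after a consonant, before a consonant other than r, m, n, p, b, f, v.
pizuga ~ pizuge — Pahanu a corresponds to Rabela e word-finally.
Applying these to Pahanu 'mogilva':
  mogilva → mugilva   (o→u after a consonant, before a consonant other than r, m, n, p, b, f, v)
  mugilva → mugilve   (a→e word-finally)
So the Rabela cognate is 'mugilve'.

mugilve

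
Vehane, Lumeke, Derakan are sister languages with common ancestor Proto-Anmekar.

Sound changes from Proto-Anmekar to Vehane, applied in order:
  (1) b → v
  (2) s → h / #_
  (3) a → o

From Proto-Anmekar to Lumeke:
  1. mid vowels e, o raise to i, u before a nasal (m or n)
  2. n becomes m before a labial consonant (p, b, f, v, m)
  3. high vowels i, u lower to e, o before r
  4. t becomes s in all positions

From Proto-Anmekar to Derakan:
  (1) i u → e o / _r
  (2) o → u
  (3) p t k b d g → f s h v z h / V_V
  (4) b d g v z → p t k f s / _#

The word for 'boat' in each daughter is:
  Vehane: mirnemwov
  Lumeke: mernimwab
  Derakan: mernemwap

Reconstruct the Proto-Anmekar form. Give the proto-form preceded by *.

Position 8: Vehane has o, Lumeke has a, Derakan has a. Lumeke preserves a here (none of its changes turn any other segment into a), so the proto-segment is *a.
Position 2: Vehane has i, Lumeke has e, Derakan has e. Vehane preserves i here (none of its changes turn any other segment into i), so the proto-segment is *i.
Verify the candidate proto-form against each daughter:
Vehane: *mirnemwab > mirnemwav > mirnemwov  (by unconditioned shift, vowel merger)
Lumeke: *mirnemwab
  mirnemwab → mirnimwab   [pre-nasal raising]
  mirnimwab (rule 2 does not apply)
  mirnimwab → mernimwab   [pre-rhotic lowering]
  mernimwab (rule 4 does not apply)
  giving Lumeke mernimwab.
Derakan: start from *mirnemwab.
  rule 1 (pre-rhotic lowering): mirnemwab → mernemwab
  rule 2: no change — mernemwab
  rule 3: no change — mernemwab
  rule 4 (final devoicing): mernemwab → mernemwap
  ⇒ Derakan mernemwap
Only *mirnemwab yields all of Vehane mirnemwov, Lumeke mernimwab, Derakan mernemwap.

*mirnemwab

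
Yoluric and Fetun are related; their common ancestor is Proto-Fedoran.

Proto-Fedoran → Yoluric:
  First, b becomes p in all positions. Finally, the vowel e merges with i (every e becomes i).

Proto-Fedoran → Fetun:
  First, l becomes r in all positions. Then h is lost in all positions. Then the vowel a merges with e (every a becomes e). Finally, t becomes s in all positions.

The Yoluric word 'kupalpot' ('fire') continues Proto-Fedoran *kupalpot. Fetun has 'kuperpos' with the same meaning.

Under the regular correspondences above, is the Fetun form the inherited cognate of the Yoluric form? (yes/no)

Derive the expected Fetun reflex of *kupalpot:
Fetun: *kupalpot > kuparpot > kuperpot > kuperpos  (by unconditioned shift, vowel merger, unconditioned shift)
Fetun 'kuperpos' matches the regular reflex exactly, so the pair is cognate.

yes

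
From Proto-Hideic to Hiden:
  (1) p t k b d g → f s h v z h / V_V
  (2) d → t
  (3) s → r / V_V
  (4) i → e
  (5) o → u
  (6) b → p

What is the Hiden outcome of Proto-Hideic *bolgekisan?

pulgeheran

Hiden: *bolgekisan > bolgehisan > bolgehiran > bolgeheran > bulgeheran > pulgeheran  (by intervocalic lenition, rhotacism, vowel merger, vowel merger, unconditioned shift)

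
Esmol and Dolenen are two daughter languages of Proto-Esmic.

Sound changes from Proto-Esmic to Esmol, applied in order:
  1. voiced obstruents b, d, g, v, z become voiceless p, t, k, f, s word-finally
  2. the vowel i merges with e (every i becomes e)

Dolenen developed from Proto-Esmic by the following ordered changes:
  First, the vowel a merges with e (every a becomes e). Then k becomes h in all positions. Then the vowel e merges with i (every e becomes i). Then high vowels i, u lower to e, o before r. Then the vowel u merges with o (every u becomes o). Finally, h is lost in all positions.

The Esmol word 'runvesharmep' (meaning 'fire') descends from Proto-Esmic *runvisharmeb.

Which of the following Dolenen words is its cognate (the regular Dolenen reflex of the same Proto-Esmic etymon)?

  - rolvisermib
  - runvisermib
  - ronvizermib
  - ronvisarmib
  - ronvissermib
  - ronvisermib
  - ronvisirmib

ronvisermib

Dolenen: *runvisharmeb > runvishermeb > runvishirmib > runvishermib > ronvishermib > ronvisermib  (by vowel merger, vowel merger, pre-rhotic lowering, vowel merger, h-loss)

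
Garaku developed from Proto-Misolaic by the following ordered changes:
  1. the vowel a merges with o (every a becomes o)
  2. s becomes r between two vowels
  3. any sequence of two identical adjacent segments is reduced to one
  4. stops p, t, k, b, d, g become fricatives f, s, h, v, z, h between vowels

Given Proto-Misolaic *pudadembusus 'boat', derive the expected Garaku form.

Garaku: *pudadembusus > pudodembusus > pudodemburus > puzozemburus  (by vowel merger, rhotacism, intervocalic lenition)

puzozemburus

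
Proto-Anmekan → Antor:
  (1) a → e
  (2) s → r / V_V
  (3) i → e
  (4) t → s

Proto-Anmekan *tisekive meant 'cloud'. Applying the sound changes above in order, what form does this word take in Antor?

serekeve

Antor: *tisekive > tirekive > terekeve > serekeve  (by rhotacism, vowel merger, unconditioned shift)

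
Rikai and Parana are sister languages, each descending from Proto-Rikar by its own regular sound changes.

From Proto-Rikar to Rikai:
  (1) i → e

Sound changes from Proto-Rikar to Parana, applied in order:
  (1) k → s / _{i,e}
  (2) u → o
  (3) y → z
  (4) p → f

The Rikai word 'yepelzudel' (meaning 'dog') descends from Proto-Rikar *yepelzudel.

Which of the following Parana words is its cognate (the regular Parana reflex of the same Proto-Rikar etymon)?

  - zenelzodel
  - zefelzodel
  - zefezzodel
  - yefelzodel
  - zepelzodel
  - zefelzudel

Parana: start from *yepelzudel.
  rule 1: no change — yepelzudel
  rule 2 (vowel merger): yepelzudel → yepelzodel
  rule 3 (unconditioned shift): yepelzodel → zepelzodel
  rule 4 (unconditioned shift): zepelzodel → zefelzodel
  ⇒ Parana zefelzodel

zefelzodel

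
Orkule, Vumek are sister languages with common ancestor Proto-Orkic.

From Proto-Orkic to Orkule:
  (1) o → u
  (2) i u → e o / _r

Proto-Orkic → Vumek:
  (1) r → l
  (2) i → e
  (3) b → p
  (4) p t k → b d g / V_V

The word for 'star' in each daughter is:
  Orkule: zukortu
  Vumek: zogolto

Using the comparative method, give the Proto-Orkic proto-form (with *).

Position 2: Orkule has u, Vumek has o. Vumek preserves o here (none of its changes turn any other segment into o), so the proto-segment is *o.
Position 3: Orkule has k, Vumek has g. Orkule preserves k here (none of its changes turn any other segment into k), so the proto-segment is *k.
Continuing position by position gives *zokorto; check it forward:
Orkule: start from *zokorto.
  rule 1 (vowel merger): zokorto → zukurtu
  rule 2 (pre-rhotic lowering): zukurtu → zukortu
  ⇒ Orkule zukortu
Vumek: start from *zokorto.
  rule 1 (unconditioned shift): zokorto → zokolto
  rule 2: no change — zokolto
  rule 3: no change — zokolto
  rule 4 (intervocalic voicing): zokolto → zogolto
  ⇒ Vumek zogolto
Only *zokorto yields all of Orkule zukortu, Vumek zogolto.

*zokorto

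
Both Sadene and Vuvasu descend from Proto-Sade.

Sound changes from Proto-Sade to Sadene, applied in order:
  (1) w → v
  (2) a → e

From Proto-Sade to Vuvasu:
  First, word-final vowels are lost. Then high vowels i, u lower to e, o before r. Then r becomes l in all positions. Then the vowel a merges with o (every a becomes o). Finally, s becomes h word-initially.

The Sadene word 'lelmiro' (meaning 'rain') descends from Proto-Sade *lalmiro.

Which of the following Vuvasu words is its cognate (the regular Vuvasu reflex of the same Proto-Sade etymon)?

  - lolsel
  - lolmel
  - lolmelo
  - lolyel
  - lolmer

lolmel

Vuvasu: *lalmiro
  lalmiro → lalmir   [apocope]
  lalmir → lalmer   [pre-rhotic lowering]
  lalmer → lalmel   [unconditioned shift]
  lalmel → lolmel   [vowel merger]
  lolmel (rule 5 does not apply)
  giving Vuvasu lolmel.
Only 'lolmel' matches the regular Vuvasu development of *lalmiro.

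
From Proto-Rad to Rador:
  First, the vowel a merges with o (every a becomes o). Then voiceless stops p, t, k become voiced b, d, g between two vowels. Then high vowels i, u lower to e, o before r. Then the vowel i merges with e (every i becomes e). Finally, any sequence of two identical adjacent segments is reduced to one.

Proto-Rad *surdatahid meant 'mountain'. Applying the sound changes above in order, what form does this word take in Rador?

sordodohed

Rador: start from *surdatahid.
  rule 1 (vowel merger): surdatahid → surdotohid
  rule 2 (intervocalic voicing): surdotohid → surdodohid
  rule 3 (pre-rhotic lowering): surdodohid → sordodohid
  rule 4 (vowel merger): sordodohid → sordodohed
  rule 5: no change — sordodohed
  ⇒ Rador sordodohed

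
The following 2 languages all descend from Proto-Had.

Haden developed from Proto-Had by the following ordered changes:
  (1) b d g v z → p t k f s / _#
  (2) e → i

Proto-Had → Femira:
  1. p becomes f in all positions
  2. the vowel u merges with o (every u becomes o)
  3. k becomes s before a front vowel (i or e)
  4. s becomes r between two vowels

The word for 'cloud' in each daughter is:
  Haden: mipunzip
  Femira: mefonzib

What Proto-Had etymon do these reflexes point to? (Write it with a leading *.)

Position 2: Haden has i, Femira has e. Femira preserves e here (none of its changes turn any other segment into e), so the proto-segment is *e.
Position 3: Haden has p, Femira has f. Taking the neighbouring segments as reconstructed: Haden p can only go back to *p; Femira f could go back to *p or *f — the one source consistent with every daughter is *p.
Verify the candidate proto-form against each daughter:
Haden: start from *mepunzib.
  rule 1 (final devoicing): mepunzib → mepunzip
  rule 2 (vowel merger): mepunzip → mipunzip
  ⇒ Haden mipunzip
Femira: *mepunzib > mefunzib > mefonzib  (by unconditioned shift, vowel merger)
No other proto-form is consistent with every reflex, so the reconstruction is *mepunzib.

*mepunzib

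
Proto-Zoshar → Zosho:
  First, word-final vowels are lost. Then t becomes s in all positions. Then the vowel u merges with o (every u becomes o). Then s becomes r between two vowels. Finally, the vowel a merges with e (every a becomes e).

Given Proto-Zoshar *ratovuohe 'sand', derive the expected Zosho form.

rerovooh

Zosho: *ratovuohe
  ratovuohe → ratovuoh   [apocope]
  ratovuoh → rasovuoh   [unconditioned shift]
  rasovuoh → rasovooh   [vowel merger]
  rasovooh → rarovooh   [rhotacism]
  rarovooh → rerovooh   [vowel merger]
  giving Zosho rerovooh.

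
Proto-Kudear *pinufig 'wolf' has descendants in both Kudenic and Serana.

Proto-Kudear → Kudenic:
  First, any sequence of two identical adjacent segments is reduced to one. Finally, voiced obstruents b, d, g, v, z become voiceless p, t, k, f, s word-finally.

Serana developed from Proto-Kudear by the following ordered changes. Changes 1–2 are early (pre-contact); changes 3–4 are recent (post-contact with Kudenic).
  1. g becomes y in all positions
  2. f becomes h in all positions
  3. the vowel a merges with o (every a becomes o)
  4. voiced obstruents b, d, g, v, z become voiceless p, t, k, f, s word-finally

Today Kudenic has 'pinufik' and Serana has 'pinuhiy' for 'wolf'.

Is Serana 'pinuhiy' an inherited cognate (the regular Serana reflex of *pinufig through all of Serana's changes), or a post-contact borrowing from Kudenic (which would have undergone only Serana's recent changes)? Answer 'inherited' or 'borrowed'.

If inherited, *pinufig would pass through all of Serana's changes:
Serana: *pinufig > pinufiy > pinuhiy  (by unconditioned shift, unconditioned shift)
If borrowed from Kudenic 'pinufik' after the early changes, it would undergo only the recent ones:
  rule 3 (vowel merger): no change (pinufik)
  rule 4 (final devoicing): no change (pinufik)
  ⇒ as a loan: pinufik
Serana 'pinuhiy' matches the inherited outcome exactly, so it is an inherited cognate, not a loan.

inherited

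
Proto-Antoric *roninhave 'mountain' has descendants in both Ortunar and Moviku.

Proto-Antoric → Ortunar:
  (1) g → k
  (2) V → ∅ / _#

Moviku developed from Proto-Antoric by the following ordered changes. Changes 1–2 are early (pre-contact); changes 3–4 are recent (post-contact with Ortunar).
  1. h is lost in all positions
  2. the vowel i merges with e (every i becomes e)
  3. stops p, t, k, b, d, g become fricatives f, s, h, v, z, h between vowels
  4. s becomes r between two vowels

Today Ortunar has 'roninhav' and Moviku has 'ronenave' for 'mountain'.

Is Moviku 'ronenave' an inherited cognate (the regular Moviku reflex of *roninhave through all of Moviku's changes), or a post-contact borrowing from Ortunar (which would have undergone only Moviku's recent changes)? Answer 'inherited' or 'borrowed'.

inherited

If inherited, *roninhave would pass through all of Moviku's changes:
Moviku: start from *roninhave.
  rule 1 (h-loss): roninhave → roninave
  rule 2 (vowel merger): roninave → ronenave
  rule 3: no change — ronenave
  rule 4: no change — ronenave
  ⇒ Moviku ronenave
If borrowed from Ortunar 'roninhav' after the early changes, it would undergo only the recent ones:
  rule 3 (intervocalic lenition): no change (roninhav)
  rule 4 (rhotacism): no change (roninhav)
  ⇒ as a loan: roninhav
Moviku 'ronenave' matches the inherited outcome exactly, so it is an inherited cognate, not a loan.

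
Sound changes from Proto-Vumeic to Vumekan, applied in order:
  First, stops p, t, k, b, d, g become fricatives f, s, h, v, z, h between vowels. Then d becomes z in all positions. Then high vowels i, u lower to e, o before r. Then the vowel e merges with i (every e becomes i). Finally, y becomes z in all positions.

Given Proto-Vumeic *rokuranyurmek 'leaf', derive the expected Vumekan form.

rohoranzormik

Vumekan: start from *rokuranyurmek.
  rule 1 (intervocalic lenition): rokuranyurmek → rohuranyurmek
  rule 2: no change — rohuranyurmek
  rule 3 (pre-rhotic lowering): rohuranyurmek → rohoranyormek
  rule 4 (vowel merger): rohoranyormek → rohoranyormik
  rule 5 (unconditioned shift): rohoranyormik → rohoranzormik
  ⇒ Vumekan rohoranzormik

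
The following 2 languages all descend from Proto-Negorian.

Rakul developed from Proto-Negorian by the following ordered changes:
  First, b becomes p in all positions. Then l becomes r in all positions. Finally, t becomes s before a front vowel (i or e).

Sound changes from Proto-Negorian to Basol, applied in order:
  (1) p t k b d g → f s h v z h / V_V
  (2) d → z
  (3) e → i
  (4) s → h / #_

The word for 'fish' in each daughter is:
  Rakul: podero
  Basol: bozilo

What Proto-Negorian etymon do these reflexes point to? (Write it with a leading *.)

Position 5: Rakul has r, Basol has l. Basol preserves l here (none of its changes turn any other segment into l), so the proto-segment is *l.
Position 4: Rakul has e, Basol has i. Rakul preserves e here (none of its changes turn any other segment into e), so the proto-segment is *e.
This points to *bodelo. Verify forward in each daughter:
Rakul: *bodelo
  bodelo → podelo   [unconditioned shift]
  podelo → podero   [unconditioned shift]
  podero (rule 3 does not apply)
  giving Rakul podero.
Basol: *bodelo > bozelo > bozilo  (by intervocalic lenition, vowel merger)
Only *bodelo yields all of Rakul podero, Basol bozilo.

*bodelo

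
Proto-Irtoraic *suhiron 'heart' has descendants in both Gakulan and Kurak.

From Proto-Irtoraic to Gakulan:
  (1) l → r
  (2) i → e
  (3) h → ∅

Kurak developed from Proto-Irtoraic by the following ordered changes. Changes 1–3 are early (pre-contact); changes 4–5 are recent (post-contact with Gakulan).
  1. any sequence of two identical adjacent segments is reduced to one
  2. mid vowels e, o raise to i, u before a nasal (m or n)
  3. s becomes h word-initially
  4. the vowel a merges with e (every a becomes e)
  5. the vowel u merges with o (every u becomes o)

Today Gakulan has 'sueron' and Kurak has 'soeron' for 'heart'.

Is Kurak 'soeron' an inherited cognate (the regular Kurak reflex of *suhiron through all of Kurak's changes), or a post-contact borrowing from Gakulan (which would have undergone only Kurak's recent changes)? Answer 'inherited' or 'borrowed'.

borrowed

If inherited, *suhiron would pass through all of Kurak's changes:
Kurak: *suhiron
  suhiron (rule 1 does not apply)
  suhiron → suhirun   [pre-nasal raising]
  suhirun → huhirun   [debuccalisation]
  huhirun (rule 4 does not apply)
  huhirun → hohiron   [vowel merger]
  giving Kurak hohiron.
If borrowed from Gakulan 'sueron' after the early changes, it would undergo only the recent ones:
  rule 4 (vowel merger): no change (sueron)
  rule 5 (vowel merger): sueron → soeron
  ⇒ as a loan: soeron
Kurak 'soeron' matches the loan outcome 'soeron', not the inherited 'hohiron' — it skipped the early Kurak changes, so it was borrowed from Gakulan.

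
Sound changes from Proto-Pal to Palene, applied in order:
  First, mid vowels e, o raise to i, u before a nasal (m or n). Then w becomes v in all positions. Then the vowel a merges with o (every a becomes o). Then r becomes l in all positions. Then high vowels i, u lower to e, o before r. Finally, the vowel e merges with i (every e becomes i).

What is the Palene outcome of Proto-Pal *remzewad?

limzivod

Palene: start from *remzewad.
  rule 1 (pre-nasal raising): remzewad → rimzewad
  rule 2 (unconditioned shift): rimzewad → rimzevad
  rule 3 (vowel merger): rimzevad → rimzevod
  rule 4 (unconditioned shift): rimzevod → limzevod
  rule 5: no change — limzevod
  rule 6 (vowel merger): limzevod → limzivod
  ⇒ Palene limzivod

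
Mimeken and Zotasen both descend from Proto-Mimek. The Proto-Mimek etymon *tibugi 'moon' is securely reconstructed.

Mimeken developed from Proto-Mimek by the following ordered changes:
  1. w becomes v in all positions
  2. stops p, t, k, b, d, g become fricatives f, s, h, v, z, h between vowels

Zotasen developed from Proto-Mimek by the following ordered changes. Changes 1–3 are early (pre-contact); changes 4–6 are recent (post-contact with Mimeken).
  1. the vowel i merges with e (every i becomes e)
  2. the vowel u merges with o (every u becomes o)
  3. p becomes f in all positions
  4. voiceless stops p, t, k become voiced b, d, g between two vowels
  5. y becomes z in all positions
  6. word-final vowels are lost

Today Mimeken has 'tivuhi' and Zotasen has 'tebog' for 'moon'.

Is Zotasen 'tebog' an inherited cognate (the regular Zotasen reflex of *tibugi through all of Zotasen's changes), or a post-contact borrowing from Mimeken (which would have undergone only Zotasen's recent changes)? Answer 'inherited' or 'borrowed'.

inherited

If inherited, *tibugi would pass through all of Zotasen's changes:
Zotasen: start from *tibugi.
  rule 1 (vowel merger): tibugi → tebuge
  rule 2 (vowel merger): tebuge → teboge
  rule 3: no change — teboge
  rule 4: no change — teboge
  rule 5: no change — teboge
  rule 6 (apocope): teboge → tebog
  ⇒ Zotasen tebog
If borrowed from Mimeken 'tivuhi' after the early changes, it would undergo only the recent ones:
  rule 4 (intervocalic voicing): no change (tivuhi)
  rule 5 (unconditioned shift): no change (tivuhi)
  rule 6 (apocope): tivuhi → tivuh
  ⇒ as a loan: tivuh
Zotasen 'tebog' matches the inherited outcome exactly, so it is an inherited cognate, not a loan.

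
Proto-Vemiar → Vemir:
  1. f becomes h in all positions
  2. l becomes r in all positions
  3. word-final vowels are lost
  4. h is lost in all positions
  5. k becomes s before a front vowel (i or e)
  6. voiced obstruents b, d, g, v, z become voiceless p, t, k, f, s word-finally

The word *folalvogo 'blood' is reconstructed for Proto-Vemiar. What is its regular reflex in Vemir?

Vemir: *folalvogo > holalvogo > horarvogo > horarvog > orarvog > orarvok  (by unconditioned shift, unconditioned shift, apocope, h-loss, final devoicing)

orarvok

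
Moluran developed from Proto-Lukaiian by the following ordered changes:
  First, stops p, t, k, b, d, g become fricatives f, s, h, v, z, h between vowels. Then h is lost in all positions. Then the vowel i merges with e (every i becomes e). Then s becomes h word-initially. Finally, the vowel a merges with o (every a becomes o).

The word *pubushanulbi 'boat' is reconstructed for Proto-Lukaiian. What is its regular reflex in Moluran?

puvusonulbe

Moluran: *pubushanulbi > puvushanulbi > puvusanulbi > puvusanulbe > puvusonulbe  (by intervocalic lenition, h-loss, vowel merger, vowel merger)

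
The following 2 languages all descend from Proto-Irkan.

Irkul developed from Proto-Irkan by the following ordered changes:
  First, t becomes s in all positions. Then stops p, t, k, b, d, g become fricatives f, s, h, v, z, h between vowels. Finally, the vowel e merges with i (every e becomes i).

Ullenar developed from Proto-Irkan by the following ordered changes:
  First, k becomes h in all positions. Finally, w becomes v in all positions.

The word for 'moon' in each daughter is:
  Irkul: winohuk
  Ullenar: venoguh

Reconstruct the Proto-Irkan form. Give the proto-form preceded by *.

Position 2: Irkul has i, Ullenar has e. Ullenar preserves e here (none of its changes turn any other segment into e), so the proto-segment is *e.
Position 1: Irkul has w, Ullenar has v. Irkul preserves w here (none of its changes turn any other segment into w), so the proto-segment is *w.
Position 7: Irkul has k, Ullenar has h. Irkul preserves k here (none of its changes turn any other segment into k), so the proto-segment is *k.
Verify the candidate proto-form against each daughter:
Irkul: *wenoguk > wenohuk > winohuk  (by intervocalic lenition, vowel merger)
Ullenar: start from *wenoguk.
  rule 1 (unconditioned shift): wenoguk → wenoguh
  rule 2 (unconditioned shift): wenoguh → venoguh
  ⇒ Ullenar venoguh
*wenoguk is the unique common source.

*wenoguk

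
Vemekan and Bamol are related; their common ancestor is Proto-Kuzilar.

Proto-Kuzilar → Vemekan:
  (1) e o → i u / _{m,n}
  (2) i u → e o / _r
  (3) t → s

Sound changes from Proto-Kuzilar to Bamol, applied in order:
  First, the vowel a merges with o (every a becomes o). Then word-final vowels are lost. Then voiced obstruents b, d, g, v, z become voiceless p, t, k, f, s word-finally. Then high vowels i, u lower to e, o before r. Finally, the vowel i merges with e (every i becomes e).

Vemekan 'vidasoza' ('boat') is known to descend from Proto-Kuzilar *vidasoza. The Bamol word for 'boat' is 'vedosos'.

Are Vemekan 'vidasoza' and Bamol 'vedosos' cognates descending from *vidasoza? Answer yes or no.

Derive the expected Bamol reflex of *vidasoza:
Bamol: *vidasoza > vidosozo > vidosoz > vidosos > vedosos  (by vowel merger, apocope, final devoicing, vowel merger)
Bamol 'vedosos' matches the regular reflex exactly, so the pair is cognate.

yes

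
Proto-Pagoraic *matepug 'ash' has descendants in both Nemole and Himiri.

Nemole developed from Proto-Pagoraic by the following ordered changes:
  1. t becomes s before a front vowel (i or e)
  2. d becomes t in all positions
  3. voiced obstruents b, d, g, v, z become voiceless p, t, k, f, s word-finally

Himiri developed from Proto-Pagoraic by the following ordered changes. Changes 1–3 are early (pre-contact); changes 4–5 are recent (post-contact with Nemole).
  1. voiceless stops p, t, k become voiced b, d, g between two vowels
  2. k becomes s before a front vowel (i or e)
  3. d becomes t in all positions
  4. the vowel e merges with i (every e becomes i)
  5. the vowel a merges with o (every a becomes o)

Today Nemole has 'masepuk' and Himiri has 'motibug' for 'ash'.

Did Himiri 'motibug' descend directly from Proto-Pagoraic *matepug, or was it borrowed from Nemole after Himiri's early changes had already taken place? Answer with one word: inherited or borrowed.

inherited

If inherited, *matepug would pass through all of Himiri's changes:
Himiri: *matepug > madebug > matebug > matibug > motibug  (by intervocalic voicing, unconditioned shift, vowel merger, vowel merger)
If borrowed from Nemole 'masepuk' after the early changes, it would undergo only the recent ones:
  rule 4 (vowel merger): masepuk → masipuk
  rule 5 (vowel merger): masipuk → mosipuk
  ⇒ as a loan: mosipuk
Himiri 'motibug' matches the inherited outcome exactly, so it is an inherited cognate, not a loan.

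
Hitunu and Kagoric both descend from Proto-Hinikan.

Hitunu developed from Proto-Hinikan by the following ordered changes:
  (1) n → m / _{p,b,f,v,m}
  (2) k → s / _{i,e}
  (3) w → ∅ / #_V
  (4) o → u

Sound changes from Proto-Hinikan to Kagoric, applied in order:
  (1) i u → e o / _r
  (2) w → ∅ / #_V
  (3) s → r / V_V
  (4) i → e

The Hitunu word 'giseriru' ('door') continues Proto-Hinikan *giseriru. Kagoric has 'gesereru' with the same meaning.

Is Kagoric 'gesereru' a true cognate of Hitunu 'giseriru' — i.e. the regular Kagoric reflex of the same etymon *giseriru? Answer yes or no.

no

Derive the expected Kagoric reflex of *giseriru:
Kagoric: *giseriru > gisereru > girereru > gerereru  (by pre-rhotic lowering, rhotacism, vowel merger)
The regular Kagoric reflex would be 'gerereru', but the attested form is 'gesereru'. The correspondence is irregular, so they are not cognates (the Kagoric form has a different source).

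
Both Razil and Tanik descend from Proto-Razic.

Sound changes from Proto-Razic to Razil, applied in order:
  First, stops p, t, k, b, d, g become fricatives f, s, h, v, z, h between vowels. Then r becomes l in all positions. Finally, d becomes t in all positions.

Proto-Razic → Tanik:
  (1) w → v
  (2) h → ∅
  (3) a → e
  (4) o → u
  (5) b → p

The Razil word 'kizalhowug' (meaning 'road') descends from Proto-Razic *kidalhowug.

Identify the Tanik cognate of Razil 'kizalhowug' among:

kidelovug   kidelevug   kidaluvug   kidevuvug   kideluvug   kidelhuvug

Tanik: start from *kidalhowug.
  rule 1 (unconditioned shift): kidalhowug → kidalhovug
  rule 2 (h-loss): kidalhovug → kidalovug
  rule 3 (vowel merger): kidalovug → kidelovug
  rule 4 (vowel merger): kidelovug → kideluvug
  rule 5: no change — kideluvug
  ⇒ Tanik kideluvug

kideluvug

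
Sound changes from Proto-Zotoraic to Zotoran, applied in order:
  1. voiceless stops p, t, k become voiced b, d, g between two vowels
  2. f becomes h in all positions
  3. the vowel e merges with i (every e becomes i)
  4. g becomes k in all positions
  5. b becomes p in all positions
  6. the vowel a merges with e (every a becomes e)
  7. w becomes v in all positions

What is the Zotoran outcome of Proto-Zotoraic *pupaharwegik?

Zotoran: start from *pupaharwegik.
  rule 1 (intervocalic voicing): pupaharwegik → pubaharwegik
  rule 2: no change — pubaharwegik
  rule 3 (vowel merger): pubaharwegik → pubaharwigik
  rule 4 (unconditioned shift): pubaharwigik → pubaharwikik
  rule 5 (unconditioned shift): pubaharwikik → pupaharwikik
  rule 6 (vowel merger): pupaharwikik → pupeherwikik
  rule 7 (unconditioned shift): pupeherwikik → pupehervikik
  ⇒ Zotoran pupehervikik

pupehervikik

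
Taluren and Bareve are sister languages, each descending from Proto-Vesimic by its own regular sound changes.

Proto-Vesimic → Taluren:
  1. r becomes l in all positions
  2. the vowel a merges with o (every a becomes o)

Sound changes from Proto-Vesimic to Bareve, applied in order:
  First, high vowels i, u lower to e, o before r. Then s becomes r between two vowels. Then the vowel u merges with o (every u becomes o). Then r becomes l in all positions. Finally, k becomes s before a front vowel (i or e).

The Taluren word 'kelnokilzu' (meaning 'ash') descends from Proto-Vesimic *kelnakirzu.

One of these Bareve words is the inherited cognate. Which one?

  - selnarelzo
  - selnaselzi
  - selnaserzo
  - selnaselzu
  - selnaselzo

selnaselzo

Bareve: start from *kelnakirzu.
  rule 1 (pre-rhotic lowering): kelnakirzu → kelnakerzu
  rule 2: no change — kelnakerzu
  rule 3 (vowel merger): kelnakerzu → kelnakerzo
  rule 4 (unconditioned shift): kelnakerzo → kelnakelzo
  rule 5 (palatalisation): kelnakelzo → selnaselzo
  ⇒ Bareve selnaselzo
The other candidates each miss or misapply at least one Bareve change.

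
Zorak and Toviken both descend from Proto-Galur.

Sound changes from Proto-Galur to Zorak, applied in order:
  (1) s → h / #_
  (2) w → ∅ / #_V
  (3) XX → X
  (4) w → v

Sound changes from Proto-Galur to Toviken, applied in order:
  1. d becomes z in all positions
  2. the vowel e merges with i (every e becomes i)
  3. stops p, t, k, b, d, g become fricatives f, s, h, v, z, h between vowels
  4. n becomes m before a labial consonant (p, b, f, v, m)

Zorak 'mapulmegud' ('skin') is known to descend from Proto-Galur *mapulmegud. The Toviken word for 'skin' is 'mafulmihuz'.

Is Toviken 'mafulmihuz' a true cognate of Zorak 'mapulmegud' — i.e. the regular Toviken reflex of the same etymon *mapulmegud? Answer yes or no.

Derive the expected Toviken reflex of *mapulmegud:
Toviken: start from *mapulmegud.
  rule 1 (unconditioned shift): mapulmegud → mapulmeguz
  rule 2 (vowel merger): mapulmeguz → mapulmiguz
  rule 3 (intervocalic lenition): mapulmiguz → mafulmihuz
  rule 4: no change — mafulmihuz
  ⇒ Toviken mafulmihuz
Toviken 'mafulmihuz' matches the regular reflex exactly, so the pair is cognate.

yes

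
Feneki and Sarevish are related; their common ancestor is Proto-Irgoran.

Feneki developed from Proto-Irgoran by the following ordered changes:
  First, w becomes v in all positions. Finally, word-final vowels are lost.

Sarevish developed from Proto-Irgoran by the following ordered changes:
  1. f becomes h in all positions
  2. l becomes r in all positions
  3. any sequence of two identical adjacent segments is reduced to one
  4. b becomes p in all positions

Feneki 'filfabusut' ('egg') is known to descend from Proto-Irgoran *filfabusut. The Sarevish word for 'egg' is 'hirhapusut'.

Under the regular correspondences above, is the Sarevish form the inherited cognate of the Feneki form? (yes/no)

Derive the expected Sarevish reflex of *filfabusut:
Sarevish: *filfabusut
  filfabusut → hilhabusut   [unconditioned shift]
  hilhabusut → hirhabusut   [unconditioned shift]
  hirhabusut (rule 3 does not apply)
  hirhabusut → hirhapusut   [unconditioned shift]
  giving Sarevish hirhapusut.
Sarevish 'hirhapusut' matches the regular reflex exactly, so the pair is cognate.

yes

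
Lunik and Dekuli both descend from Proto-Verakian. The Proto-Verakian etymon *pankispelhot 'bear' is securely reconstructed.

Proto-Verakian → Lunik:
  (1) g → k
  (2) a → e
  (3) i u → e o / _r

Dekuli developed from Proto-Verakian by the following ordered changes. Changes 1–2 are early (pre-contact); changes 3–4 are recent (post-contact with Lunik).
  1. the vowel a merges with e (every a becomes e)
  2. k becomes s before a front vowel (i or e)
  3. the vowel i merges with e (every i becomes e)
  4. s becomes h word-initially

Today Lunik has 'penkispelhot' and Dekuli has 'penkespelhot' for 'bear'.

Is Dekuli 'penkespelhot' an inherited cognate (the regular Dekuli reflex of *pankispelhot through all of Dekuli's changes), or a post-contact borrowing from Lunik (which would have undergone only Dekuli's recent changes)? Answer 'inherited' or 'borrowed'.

If inherited, *pankispelhot would pass through all of Dekuli's changes:
Dekuli: *pankispelhot
  pankispelhot → penkispelhot   [vowel merger]
  penkispelhot → pensispelhot   [palatalisation]
  pensispelhot → pensespelhot   [vowel merger]
  pensespelhot (rule 4 does not apply)
  giving Dekuli pensespelhot.
If borrowed from Lunik 'penkispelhot' after the early changes, it would undergo only the recent ones:
  rule 3 (vowel merger): penkispelhot → penkespelhot
  rule 4 (debuccalisation): no change (penkespelhot)
  ⇒ as a loan: penkespelhot
Dekuli 'penkespelhot' matches the loan outcome 'penkespelhot', not the inherited 'pensespelhot' — it skipped the early Dekuli changes, so it was borrowed from Lunik.

borrowed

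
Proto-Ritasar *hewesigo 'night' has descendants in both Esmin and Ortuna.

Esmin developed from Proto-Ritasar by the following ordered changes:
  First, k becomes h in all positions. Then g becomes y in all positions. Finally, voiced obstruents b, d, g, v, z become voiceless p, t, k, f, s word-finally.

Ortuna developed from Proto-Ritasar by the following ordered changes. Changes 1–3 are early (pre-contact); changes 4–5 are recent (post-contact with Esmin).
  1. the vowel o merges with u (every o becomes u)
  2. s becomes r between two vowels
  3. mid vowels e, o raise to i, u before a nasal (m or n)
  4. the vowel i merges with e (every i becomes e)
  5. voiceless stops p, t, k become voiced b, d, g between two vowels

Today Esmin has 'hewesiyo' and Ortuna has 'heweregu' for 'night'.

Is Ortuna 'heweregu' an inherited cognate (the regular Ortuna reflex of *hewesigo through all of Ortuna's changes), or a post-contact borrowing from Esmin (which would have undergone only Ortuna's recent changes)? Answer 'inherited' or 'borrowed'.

If inherited, *hewesigo would pass through all of Ortuna's changes:
Ortuna: start from *hewesigo.
  rule 1 (vowel merger): hewesigo → hewesigu
  rule 2 (rhotacism): hewesigu → hewerigu
  rule 3: no change — hewerigu
  rule 4 (vowel merger): hewerigu → heweregu
  rule 5: no change — heweregu
  ⇒ Ortuna heweregu
If borrowed from Esmin 'hewesiyo' after the early changes, it would undergo only the recent ones:
  rule 4 (vowel merger): hewesiyo → heweseyo
  rule 5 (intervocalic voicing): no change (heweseyo)
  ⇒ as a loan: heweseyo
Ortuna 'heweregu' matches the inherited outcome exactly, so it is an inherited cognate, not a loan.

inherited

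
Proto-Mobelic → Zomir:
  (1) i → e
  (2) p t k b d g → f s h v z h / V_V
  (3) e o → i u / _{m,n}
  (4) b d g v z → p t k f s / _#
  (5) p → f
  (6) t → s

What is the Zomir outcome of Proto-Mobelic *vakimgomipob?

Zomir: *vakimgomipob > vakemgomepob > vahemgomefob > vahimgumefob > vahimgumefop > vahimgumefof  (by vowel merger, intervocalic lenition, pre-nasal raising, final devoicing, unconditioned shift)

vahimgumefof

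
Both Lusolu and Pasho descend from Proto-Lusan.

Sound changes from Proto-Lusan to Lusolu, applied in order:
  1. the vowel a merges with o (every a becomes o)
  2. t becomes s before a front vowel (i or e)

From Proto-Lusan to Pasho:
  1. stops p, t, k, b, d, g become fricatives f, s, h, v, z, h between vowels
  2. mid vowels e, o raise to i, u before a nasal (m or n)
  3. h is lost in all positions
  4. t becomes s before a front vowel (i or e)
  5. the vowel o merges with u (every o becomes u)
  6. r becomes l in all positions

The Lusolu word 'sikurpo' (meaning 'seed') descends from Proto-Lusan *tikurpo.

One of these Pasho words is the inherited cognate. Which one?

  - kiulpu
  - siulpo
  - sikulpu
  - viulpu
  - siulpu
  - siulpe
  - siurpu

Pasho: *tikurpo
  tikurpo → tihurpo   [intervocalic lenition]
  tihurpo (rule 2 does not apply)
  tihurpo → tiurpo   [h-loss]
  tiurpo → siurpo   [palatalisation]
  siurpo → siurpu   [vowel merger]
  siurpu → siulpu   [unconditioned shift]
  giving Pasho siulpu.
The other candidates each miss or misapply at least one Pasho change.

siulpu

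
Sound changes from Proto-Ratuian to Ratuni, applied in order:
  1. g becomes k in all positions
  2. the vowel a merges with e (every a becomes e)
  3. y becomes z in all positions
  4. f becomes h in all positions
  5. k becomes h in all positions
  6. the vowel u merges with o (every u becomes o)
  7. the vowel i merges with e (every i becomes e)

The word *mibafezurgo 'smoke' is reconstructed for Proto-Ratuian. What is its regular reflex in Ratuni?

Ratuni: start from *mibafezurgo.
  rule 1 (unconditioned shift): mibafezurgo → mibafezurko
  rule 2 (vowel merger): mibafezurko → mibefezurko
  rule 3: no change — mibefezurko
  rule 4 (unconditioned shift): mibefezurko → mibehezurko
  rule 5 (unconditioned shift): mibehezurko → mibehezurho
  rule 6 (vowel merger): mibehezurho → mibehezorho
  rule 7 (vowel merger): mibehezorho → mebehezorho
  ⇒ Ratuni mebehezorho

mebehezorho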